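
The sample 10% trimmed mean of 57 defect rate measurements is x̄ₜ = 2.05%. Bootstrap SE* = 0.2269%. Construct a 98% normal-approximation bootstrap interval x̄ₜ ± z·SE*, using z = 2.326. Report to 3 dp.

Margin = 2.326 × 0.2269 = 0.5278
Interval: 2.05 ± 0.5278

(1.522, 2.578)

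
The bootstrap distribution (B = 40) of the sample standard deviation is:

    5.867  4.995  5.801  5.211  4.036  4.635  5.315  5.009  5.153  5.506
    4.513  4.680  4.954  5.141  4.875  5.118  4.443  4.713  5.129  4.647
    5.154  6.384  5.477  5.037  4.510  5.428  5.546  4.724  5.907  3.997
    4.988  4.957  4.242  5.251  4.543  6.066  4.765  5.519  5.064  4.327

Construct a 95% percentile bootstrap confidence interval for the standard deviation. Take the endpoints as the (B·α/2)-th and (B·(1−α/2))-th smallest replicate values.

Sorted replicates: 3.997, 4.036, 4.242, 4.327, 4.443, 4.510, 4.513, 4.543, 4.635, 4.647, 4.680, 4.713, 4.724, 4.765, 4.875, 4.954, 4.957, 4.988, 4.995, 5.009, 5.037, 5.064, 5.118, 5.129, 5.141, 5.153, 5.154, 5.211, 5.251, 5.315, 5.428, 5.477, 5.506, 5.519, 5.546, 5.801, 5.867, 5.907, 6.066, 6.384
α = 0.05; lower rank = 40 × 0.025 = 1; upper rank = 40 × 0.975 = 39.
The 1st smallest replicate is 3.997; the 39th is 6.066.

(3.997, 6.066)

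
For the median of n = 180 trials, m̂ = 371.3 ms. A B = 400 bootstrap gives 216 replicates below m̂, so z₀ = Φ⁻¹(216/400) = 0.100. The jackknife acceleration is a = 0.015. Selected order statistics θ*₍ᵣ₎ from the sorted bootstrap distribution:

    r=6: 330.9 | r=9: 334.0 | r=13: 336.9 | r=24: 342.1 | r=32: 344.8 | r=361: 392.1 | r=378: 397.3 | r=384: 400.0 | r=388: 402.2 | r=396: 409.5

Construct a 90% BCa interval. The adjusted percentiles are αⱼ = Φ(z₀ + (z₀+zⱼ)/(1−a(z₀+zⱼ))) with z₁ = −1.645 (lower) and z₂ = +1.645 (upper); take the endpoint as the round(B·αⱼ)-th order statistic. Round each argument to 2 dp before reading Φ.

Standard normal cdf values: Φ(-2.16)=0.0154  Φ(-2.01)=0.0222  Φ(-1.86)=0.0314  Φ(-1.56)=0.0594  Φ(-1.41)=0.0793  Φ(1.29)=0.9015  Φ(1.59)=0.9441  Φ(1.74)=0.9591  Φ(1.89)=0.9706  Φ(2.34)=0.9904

Lower: z₀ + z₁ = 0.100 + (-1.645) = -1.545; 1 − a(z₀+z₁) = 1 − (0.015)(-1.545) = 1.0232; argument = 0.100 + (-1.545)/1.0232 = -1.4100 → -1.41.
α₁ = Φ(-1.41) = 0.0793; rank = round(400 × 0.0793) = 32; θ*₍32₎ = 344.8.
Upper: z₀ + z₂ = 1.745; 1 − a(z₀+z₂) = 0.9738; argument = 1.8919 → 1.89; α₂ = 0.9706; rank = 388; θ*₍388₎ = 402.2.

(344.8, 402.2)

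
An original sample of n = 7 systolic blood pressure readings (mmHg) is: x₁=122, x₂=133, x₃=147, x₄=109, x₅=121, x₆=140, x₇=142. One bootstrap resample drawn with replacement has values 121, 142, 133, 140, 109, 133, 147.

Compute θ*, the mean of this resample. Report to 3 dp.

Mean = (121 + 142 + 133 + 140 + 109 + 133 + 147) / 7 = 925.0 / 7 = 132.143

θ* = 132.143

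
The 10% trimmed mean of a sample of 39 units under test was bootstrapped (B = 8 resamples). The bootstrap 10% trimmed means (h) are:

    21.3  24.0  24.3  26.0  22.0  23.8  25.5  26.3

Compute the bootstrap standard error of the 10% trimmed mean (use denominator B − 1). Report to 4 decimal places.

Bootstrap SE is the standard deviation of the 8 replicate 10% trimmed means.
Mean of replicates: (21.3 + 24.0 + 24.3 + 26.0 + 22.0 + 23.8 + 25.5 + 26.3) / 8 = 193.20000 / 8 = 24.15000
Sum of squared deviations: (−2.85000)² + (−0.15000)² + (+0.15000)² + (+1.85000)² + (−2.15000)² + (−0.35000)² + (+1.35000)² + (+2.15000)² = 22.78000
Variance = 22.78000 / 7 = 3.25429
SE* = √3.25429

SE* = 1.8040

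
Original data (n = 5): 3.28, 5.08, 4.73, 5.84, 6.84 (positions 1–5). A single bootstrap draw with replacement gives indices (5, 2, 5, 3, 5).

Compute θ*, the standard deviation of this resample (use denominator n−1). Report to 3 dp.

θ* = 1.067

Resample values: 6.84, 5.08, 6.84, 4.73, 6.84.
Mean = 6.0660; sum of squared deviations = 4.5543
s² = 4.5543 / 4 = 1.1386
s = √1.1386 = 1.067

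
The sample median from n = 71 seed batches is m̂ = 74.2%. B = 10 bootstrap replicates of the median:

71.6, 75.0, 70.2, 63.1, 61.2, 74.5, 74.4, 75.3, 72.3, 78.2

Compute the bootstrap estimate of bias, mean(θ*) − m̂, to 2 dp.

mean(θ*) = (71.6 + 75.0 + 70.2 + 63.1 + 61.2 + 74.5 + 74.4 + 75.3 + 72.3 + 78.2) / 10 = 71.580
bias = 71.580 − 74.2

bias = −2.62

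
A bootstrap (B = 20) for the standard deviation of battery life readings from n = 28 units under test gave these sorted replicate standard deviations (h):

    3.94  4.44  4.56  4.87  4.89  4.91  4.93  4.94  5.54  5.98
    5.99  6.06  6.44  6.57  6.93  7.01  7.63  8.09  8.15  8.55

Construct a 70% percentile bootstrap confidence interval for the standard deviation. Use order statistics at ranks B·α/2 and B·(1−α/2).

(4.56, 7.63)

α = 0.30; lower rank = 20 × 0.150 = 3; upper rank = 20 × 0.850 = 17.
The 3rd smallest replicate is 4.56; the 17th is 7.63.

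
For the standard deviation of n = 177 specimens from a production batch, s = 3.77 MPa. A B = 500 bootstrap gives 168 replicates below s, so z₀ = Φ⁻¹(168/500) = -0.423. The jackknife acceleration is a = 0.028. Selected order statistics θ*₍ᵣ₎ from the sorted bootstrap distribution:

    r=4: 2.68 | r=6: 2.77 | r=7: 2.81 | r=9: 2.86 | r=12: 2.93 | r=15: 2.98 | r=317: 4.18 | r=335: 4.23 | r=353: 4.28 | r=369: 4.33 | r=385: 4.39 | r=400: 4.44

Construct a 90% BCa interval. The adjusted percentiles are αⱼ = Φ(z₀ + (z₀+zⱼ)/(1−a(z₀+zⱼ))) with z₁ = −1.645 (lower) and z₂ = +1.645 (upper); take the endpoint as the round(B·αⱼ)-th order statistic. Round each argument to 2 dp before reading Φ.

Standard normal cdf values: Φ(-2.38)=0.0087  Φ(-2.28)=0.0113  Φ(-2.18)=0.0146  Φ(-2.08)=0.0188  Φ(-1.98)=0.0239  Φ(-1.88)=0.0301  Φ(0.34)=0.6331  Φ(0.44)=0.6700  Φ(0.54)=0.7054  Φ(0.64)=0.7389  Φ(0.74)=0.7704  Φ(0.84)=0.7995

Lower: z₀ + z₁ = -0.423 + (-1.645) = -2.068; 1 − a(z₀+z₁) = 1 − (0.028)(-2.068) = 1.0579; argument = -0.423 + (-2.068)/1.0579 = -2.3778 → -2.38.
α₁ = Φ(-2.38) = 0.0087; rank = round(500 × 0.0087) = 4; θ*₍4₎ = 2.68.
Upper: z₀ + z₂ = 1.222; 1 − a(z₀+z₂) = 0.9658; argument = 0.8423 → 0.84; α₂ = 0.7995; rank = 400; θ*₍400₎ = 4.44.

(2.68, 4.44)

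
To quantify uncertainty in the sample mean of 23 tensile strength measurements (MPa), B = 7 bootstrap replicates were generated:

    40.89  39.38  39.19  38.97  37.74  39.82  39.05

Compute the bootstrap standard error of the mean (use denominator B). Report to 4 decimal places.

Bootstrap SE is the standard deviation of the 7 replicate means.
Mean of replicates: (40.89 + 39.38 + 39.19 + 38.97 + 37.74 + 39.82 + 39.05) / 7 = 275.04000 / 7 = 39.29143
Sum of squared deviations: (+1.59857)² + (+0.08857)² + (−0.10143)² + (−0.32143)² + (−1.55143)² + (+0.52857)² + (−0.24143)² = 5.42149
Variance = 5.42149 / 7 = 0.77450
SE* = √0.77450

SE* = 0.8801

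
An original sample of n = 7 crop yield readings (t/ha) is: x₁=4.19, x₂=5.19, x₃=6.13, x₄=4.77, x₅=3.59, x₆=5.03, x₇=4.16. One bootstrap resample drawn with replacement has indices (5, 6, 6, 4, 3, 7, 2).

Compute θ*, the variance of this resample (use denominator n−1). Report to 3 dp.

θ* = 0.648

Resample values: 3.59, 5.03, 5.03, 4.77, 6.13, 4.16, 5.19.
Mean = 4.8429; sum of squared deviations = 3.8885
s² = 3.8885 / 6 = 0.6481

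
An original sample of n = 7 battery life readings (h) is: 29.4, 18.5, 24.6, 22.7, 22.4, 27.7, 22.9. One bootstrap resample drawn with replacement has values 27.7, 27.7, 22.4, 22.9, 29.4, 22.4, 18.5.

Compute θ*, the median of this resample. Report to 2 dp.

Sorted: 18.5, 22.4, 22.4, 22.9, 27.7, 27.7, 29.4
Median = middle value = 22.90

θ* = 22.90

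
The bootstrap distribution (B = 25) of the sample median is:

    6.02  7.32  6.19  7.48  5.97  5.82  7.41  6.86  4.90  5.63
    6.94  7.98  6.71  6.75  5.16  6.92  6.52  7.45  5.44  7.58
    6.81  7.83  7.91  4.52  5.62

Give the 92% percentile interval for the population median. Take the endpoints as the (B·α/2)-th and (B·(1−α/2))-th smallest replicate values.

Sorted replicates: 4.52, 4.90, 5.16, 5.44, 5.62, 5.63, 5.82, 5.97, 6.02, 6.19, 6.52, 6.71, 6.75, 6.81, 6.86, 6.92, 6.94, 7.32, 7.41, 7.45, 7.48, 7.58, 7.83, 7.91, 7.98
α = 0.08; lower rank = 25 × 0.040 = 1; upper rank = 25 × 0.960 = 24.
The 1st smallest replicate is 4.52; the 24th is 7.91.

(4.52, 7.91)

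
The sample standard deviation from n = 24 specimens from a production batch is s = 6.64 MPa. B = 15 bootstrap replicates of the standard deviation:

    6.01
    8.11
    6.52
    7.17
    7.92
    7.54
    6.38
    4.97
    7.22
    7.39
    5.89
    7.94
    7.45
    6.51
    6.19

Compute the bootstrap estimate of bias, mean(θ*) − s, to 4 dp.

bias = +0.2407

mean(θ*) = (6.01 + 8.11 + 6.52 + 7.17 + 7.92 + 7.54 + 6.38 + 4.97 + 7.22 + 7.39 + 5.89 + 7.94 + 7.45 + 6.51 + 6.19) / 15 = 6.88067
bias = 6.88067 − 6.64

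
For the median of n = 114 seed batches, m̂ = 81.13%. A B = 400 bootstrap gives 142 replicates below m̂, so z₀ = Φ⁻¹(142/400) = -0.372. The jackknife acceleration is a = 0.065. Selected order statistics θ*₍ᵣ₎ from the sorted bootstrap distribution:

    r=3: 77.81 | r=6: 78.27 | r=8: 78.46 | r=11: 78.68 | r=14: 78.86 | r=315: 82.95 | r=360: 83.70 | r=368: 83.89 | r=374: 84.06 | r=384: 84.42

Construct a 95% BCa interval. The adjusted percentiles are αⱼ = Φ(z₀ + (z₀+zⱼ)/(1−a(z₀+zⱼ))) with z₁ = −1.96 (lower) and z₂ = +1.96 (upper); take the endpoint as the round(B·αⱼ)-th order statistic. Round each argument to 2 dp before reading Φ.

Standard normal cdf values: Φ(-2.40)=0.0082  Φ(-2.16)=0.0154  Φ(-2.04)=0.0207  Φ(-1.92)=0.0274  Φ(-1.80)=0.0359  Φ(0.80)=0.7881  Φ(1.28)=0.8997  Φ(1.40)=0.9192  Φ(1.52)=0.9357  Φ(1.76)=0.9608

Lower: z₀ + z₁ = -0.372 + (-1.960) = -2.332; 1 − a(z₀+z₁) = 1 − (0.065)(-2.332) = 1.1516; argument = -0.372 + (-2.332)/1.1516 = -2.3970 → -2.40.
α₁ = Φ(-2.40) = 0.0082; rank = round(400 × 0.0082) = 3; θ*₍3₎ = 77.81.
Upper: z₀ + z₂ = 1.588; 1 − a(z₀+z₂) = 0.8968; argument = 1.3988 → 1.40; α₂ = 0.9192; rank = 368; θ*₍368₎ = 83.89.

(77.81, 83.89)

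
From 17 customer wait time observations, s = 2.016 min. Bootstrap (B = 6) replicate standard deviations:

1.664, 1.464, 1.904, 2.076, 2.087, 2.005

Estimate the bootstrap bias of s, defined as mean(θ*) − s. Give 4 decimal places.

bias = −0.1493

mean(θ*) = (1.664 + 1.464 + 1.904 + 2.076 + 2.087 + 2.005) / 6 = 1.86667
bias = 1.86667 − 2.016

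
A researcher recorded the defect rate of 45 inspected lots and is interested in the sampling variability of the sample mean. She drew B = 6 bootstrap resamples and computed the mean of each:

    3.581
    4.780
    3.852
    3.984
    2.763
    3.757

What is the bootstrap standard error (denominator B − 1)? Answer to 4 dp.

SE* = 0.6513

Bootstrap SE is the standard deviation of the 6 replicate means.
Mean of replicates: (3.581 + 4.780 + 3.852 + 3.984 + 2.763 + 3.757) / 6 = 22.71700 / 6 = 3.78617
Sum of squared deviations: (−0.20517)² + (+0.99383)² + (+0.06583)² + (+0.19783)² + (−1.02317)² + (−0.02917)² = 2.12099
Variance = 2.12099 / 5 = 0.42420
SE* = √0.42420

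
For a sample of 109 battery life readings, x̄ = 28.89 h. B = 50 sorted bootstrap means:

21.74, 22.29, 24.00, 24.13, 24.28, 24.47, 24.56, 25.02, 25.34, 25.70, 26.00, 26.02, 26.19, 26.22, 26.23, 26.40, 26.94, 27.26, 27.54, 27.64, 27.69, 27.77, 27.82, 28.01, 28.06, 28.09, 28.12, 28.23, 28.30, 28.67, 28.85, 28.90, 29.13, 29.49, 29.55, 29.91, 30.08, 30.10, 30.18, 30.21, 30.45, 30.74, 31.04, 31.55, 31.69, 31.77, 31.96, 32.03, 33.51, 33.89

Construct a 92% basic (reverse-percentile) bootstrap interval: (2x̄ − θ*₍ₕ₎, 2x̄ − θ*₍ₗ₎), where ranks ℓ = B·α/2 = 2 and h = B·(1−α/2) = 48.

Percentile endpoints at ranks 2 and 48: θ*₍2₎ = 22.29, θ*₍48₎ = 32.03.
Basic interval reflects these around x̄:
  lower = 2 × 28.89 − 32.03 = 25.75
  upper = 2 × 28.89 − 22.29 = 35.49

(25.75, 35.49)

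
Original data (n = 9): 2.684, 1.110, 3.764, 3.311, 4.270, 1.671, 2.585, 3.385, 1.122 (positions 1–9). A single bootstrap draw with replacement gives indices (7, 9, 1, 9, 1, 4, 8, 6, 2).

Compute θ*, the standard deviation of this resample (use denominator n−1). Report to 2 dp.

Resample values: 2.585, 1.122, 2.684, 1.122, 2.684, 3.311, 3.385, 1.671, 1.110.
Mean = 2.1860; sum of squared deviations = 7.0456
s² = 7.0456 / 8 = 0.8807
s = √0.8807 = 0.94

θ* = 0.94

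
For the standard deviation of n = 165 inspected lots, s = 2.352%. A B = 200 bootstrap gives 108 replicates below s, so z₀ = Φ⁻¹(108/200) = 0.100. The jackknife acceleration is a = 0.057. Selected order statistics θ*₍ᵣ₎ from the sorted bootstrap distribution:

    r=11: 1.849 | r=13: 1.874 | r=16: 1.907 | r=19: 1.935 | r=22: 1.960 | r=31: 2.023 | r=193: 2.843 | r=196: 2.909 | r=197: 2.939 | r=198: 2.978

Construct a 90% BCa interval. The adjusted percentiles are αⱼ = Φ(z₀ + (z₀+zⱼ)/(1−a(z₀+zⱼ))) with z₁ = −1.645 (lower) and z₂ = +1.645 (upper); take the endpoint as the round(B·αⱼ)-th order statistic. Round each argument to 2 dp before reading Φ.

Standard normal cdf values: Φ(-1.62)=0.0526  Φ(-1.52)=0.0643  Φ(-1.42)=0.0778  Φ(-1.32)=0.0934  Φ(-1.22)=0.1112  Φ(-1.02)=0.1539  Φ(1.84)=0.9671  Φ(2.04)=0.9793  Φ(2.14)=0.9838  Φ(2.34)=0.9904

(1.935, 2.909)

Lower: z₀ + z₁ = 0.100 + (-1.645) = -1.545; 1 − a(z₀+z₁) = 1 − (0.057)(-1.545) = 1.0881; argument = 0.100 + (-1.545)/1.0881 = -1.3200 → -1.32.
α₁ = Φ(-1.32) = 0.0934; rank = round(200 × 0.0934) = 19; θ*₍19₎ = 1.935.
Upper: z₀ + z₂ = 1.745; 1 − a(z₀+z₂) = 0.9005; argument = 2.0377 → 2.04; α₂ = 0.9793; rank = 196; θ*₍196₎ = 2.909.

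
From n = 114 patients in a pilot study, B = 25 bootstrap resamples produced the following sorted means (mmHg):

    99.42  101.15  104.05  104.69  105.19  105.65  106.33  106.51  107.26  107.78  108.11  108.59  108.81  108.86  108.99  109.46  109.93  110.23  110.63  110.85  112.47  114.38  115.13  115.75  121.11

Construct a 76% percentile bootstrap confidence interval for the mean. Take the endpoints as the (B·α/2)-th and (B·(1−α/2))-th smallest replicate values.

(104.05, 114.38)

α = 0.24; lower rank = 25 × 0.120 = 3; upper rank = 25 × 0.880 = 22.
The 3rd smallest replicate is 104.05; the 22nd is 114.38.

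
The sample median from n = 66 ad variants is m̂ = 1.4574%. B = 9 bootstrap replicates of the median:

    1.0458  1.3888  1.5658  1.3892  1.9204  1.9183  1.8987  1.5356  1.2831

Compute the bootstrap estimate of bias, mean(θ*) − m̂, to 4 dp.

mean(θ*) = (1.0458 + 1.3888 + 1.5658 + 1.3892 + 1.9204 + 1.9183 + 1.8987 + 1.5356 + 1.2831) / 9 = 1.54952
bias = 1.54952 − 1.4574

bias = +0.0921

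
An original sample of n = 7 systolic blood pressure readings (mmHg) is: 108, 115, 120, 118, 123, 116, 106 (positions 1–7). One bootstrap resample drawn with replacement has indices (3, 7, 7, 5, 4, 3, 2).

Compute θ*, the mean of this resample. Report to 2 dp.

Resample values: 120, 106, 106, 123, 118, 120, 115.
Mean = (120 + 106 + 106 + 123 + 118 + 120 + 115) / 7 = 808.0 / 7 = 115.43

θ* = 115.43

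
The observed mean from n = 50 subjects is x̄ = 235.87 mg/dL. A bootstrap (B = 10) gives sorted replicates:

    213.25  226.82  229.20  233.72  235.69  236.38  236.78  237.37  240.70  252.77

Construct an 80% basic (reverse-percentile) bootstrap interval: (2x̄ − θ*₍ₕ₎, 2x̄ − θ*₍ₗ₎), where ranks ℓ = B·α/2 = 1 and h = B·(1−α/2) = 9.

Percentile endpoints at ranks 1 and 9: θ*₍1₎ = 213.25, θ*₍9₎ = 240.70.
Basic interval reflects these around x̄:
  lower = 2 × 235.87 − 240.70 = 231.04
  upper = 2 × 235.87 − 213.25 = 258.49

(231.04, 258.49)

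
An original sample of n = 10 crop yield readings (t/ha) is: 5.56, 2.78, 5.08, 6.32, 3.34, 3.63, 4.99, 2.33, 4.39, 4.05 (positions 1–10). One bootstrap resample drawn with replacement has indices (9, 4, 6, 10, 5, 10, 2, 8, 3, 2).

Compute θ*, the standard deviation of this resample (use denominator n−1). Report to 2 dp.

Resample values: 4.39, 6.32, 3.63, 4.05, 3.34, 4.05, 2.78, 2.33, 5.08, 2.78.
Mean = 3.8750; sum of squared deviations = 12.8879
s² = 12.8879 / 9 = 1.4320
s = √1.4320 = 1.20

θ* = 1.20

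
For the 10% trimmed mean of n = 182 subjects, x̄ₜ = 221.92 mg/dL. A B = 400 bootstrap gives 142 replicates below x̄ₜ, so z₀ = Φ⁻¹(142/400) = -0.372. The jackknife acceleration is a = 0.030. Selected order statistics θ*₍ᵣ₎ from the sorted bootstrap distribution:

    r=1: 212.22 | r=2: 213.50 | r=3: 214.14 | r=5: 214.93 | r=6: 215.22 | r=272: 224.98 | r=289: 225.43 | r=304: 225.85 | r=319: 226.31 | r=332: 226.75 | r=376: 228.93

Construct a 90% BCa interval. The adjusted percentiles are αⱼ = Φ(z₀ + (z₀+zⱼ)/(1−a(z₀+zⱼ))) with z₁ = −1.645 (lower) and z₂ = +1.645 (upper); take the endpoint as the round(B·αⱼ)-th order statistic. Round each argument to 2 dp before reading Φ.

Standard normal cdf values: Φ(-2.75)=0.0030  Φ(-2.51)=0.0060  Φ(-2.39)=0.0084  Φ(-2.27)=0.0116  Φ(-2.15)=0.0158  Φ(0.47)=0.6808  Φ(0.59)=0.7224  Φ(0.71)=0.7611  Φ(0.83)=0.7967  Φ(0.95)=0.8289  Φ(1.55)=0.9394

Lower: z₀ + z₁ = -0.372 + (-1.645) = -2.017; 1 − a(z₀+z₁) = 1 − (0.030)(-2.017) = 1.0605; argument = -0.372 + (-2.017)/1.0605 = -2.2739 → -2.27.
α₁ = Φ(-2.27) = 0.0116; rank = round(400 × 0.0116) = 5; θ*₍5₎ = 214.93.
Upper: z₀ + z₂ = 1.273; 1 − a(z₀+z₂) = 0.9618; argument = 0.9515 → 0.95; α₂ = 0.8289; rank = 332; θ*₍332₎ = 226.75.

(214.93, 226.75)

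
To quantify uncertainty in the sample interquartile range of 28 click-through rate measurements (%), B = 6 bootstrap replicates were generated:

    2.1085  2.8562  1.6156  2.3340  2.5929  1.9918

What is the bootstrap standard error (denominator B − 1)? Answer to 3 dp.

SE* = 0.443

Bootstrap SE is the standard deviation of the 6 replicate interquartile ranges.
Mean of replicates: (2.1085 + 2.8562 + 1.6156 + 2.3340 + 2.5929 + 1.9918) / 6 = 13.49900 / 6 = 2.24983
Sum of squared deviations: (−0.14133)² + (+0.60637)² + (−0.63423)² + (+0.08417)² + (+0.34307)² + (−0.25803)² = 0.98127
Variance = 0.98127 / 5 = 0.19625
SE* = √0.19625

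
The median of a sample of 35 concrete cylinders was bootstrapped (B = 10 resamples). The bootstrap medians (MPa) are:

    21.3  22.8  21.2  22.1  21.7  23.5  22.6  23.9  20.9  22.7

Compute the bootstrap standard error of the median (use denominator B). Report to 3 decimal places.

SE* = 0.952

Bootstrap SE is the standard deviation of the 10 replicate medians.
Mean of replicates: (21.3 + 22.8 + 21.2 + 22.1 + 21.7 + 23.5 + 22.6 + 23.9 + 20.9 + 22.7) / 10 = 222.7000 / 10 = 22.2700
Sum of squared deviations: (−0.9700)² + (+0.5300)² + (−1.0700)² + (−0.1700)² + (−0.5700)² + (+1.2300)² + (+0.3300)² + (+1.6300)² + (−1.3700)² + (+0.4300)² = 9.0610
Variance = 9.0610 / 10 = 0.9061
SE* = √0.9061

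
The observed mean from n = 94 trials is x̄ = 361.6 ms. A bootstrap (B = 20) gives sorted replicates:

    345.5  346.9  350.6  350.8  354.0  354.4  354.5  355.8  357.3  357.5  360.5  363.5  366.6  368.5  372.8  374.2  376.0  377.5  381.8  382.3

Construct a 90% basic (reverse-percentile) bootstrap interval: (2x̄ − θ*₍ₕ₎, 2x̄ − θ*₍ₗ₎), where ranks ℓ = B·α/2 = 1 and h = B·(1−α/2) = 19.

Percentile endpoints at ranks 1 and 19: θ*₍1₎ = 345.5, θ*₍19₎ = 381.8.
Basic interval reflects these around x̄:
  lower = 2 × 361.6 − 381.8 = 341.4
  upper = 2 × 361.6 − 345.5 = 377.7

(341.4, 377.7)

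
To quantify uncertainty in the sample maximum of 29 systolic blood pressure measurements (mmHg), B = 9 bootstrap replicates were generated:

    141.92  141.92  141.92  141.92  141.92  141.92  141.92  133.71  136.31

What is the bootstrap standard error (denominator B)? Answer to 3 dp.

SE* = 2.937

Bootstrap SE is the standard deviation of the 9 replicate maximums.
Mean of replicates: (141.92 + 141.92 + 141.92 + 141.92 + 141.92 + 141.92 + 141.92 + 133.71 + 136.31) / 9 = 1263.4600 / 9 = 140.3844
Sum of squared deviations: (+1.5356)² + (+1.5356)² + (+1.5356)² + (+1.5356)² + (+1.5356)² + (+1.5356)² + (+1.5356)² + (−6.6744)² + (−4.0744)² = 77.6548
Variance = 77.6548 / 9 = 8.6283
SE* = √8.6283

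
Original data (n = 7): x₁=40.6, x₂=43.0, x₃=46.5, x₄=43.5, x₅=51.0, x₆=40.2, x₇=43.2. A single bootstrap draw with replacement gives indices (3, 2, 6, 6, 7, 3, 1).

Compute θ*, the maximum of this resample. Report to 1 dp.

θ* = 46.5

Resample values: 46.5, 43.0, 40.2, 40.2, 43.2, 46.5, 40.6.
Maximum = 46.5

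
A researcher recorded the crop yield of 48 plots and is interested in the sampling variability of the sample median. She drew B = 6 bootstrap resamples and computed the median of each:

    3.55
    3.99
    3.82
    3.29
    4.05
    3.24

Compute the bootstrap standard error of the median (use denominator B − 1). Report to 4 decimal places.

Bootstrap SE is the standard deviation of the 6 replicate medians.
Mean of replicates: (3.55 + 3.99 + 3.82 + 3.29 + 4.05 + 3.24) / 6 = 21.94000 / 6 = 3.65667
Sum of squared deviations: (−0.10667)² + (+0.33333)² + (+0.16333)² + (−0.36667)² + (+0.39333)² + (−0.41667)² = 0.61193
Variance = 0.61193 / 5 = 0.12239
SE* = √0.12239

SE* = 0.3498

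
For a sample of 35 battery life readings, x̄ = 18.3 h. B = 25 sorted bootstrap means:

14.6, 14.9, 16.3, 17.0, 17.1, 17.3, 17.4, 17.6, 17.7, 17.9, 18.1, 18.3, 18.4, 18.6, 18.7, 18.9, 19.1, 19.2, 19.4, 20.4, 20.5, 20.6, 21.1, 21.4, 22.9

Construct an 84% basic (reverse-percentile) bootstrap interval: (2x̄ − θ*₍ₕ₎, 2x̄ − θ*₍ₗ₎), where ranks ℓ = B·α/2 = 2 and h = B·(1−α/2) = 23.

Percentile endpoints at ranks 2 and 23: θ*₍2₎ = 14.9, θ*₍23₎ = 21.1.
Basic interval reflects these around x̄:
  lower = 2 × 18.3 − 21.1 = 15.5
  upper = 2 × 18.3 − 14.9 = 21.7

(15.5, 21.7)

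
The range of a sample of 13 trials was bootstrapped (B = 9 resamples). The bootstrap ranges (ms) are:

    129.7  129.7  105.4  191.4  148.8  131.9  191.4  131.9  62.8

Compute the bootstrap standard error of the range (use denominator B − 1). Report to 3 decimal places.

Bootstrap SE is the standard deviation of the 9 replicate ranges.
Mean of replicates: (129.7 + 129.7 + 105.4 + 191.4 + 148.8 + 131.9 + 191.4 + 131.9 + 62.8) / 9 = 1223.0000 / 9 = 135.8889
Sum of squared deviations: (−6.1889)² + (−6.1889)² + (−30.4889)² + (+55.5111)² + (+12.9111)² + (−3.9889)² + (+55.5111)² + (−3.9889)² + (−73.0889)² = 12709.6489
Variance = 12709.6489 / 8 = 1588.7061
SE* = √1588.7061

SE* = 39.859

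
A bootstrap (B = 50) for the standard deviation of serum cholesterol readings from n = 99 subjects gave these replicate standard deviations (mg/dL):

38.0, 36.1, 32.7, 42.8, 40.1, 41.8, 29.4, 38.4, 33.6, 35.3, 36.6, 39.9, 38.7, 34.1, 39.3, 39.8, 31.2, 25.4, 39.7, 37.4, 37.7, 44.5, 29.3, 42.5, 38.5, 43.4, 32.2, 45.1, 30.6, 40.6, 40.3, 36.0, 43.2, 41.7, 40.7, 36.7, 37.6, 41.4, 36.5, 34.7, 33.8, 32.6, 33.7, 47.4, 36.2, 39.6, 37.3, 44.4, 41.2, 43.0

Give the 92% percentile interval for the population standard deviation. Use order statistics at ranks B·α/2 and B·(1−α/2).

(29.3, 44.5)

Sorted replicates: 25.4, 29.3, 29.4, 30.6, 31.2, 32.2, 32.6, 32.7, 33.6, 33.7, 33.8, 34.1, 34.7, 35.3, 36.0, 36.1, 36.2, 36.5, 36.6, 36.7, 37.3, 37.4, 37.6, 37.7, 38.0, 38.4, 38.5, 38.7, 39.3, 39.6, 39.7, 39.8, 39.9, 40.1, 40.3, 40.6, 40.7, 41.2, 41.4, 41.7, 41.8, 42.5, 42.8, 43.0, 43.2, 43.4, 44.4, 44.5, 45.1, 47.4
α = 0.08; lower rank = 50 × 0.040 = 2; upper rank = 50 × 0.960 = 48.
The 2nd smallest replicate is 29.3; the 48th is 44.5.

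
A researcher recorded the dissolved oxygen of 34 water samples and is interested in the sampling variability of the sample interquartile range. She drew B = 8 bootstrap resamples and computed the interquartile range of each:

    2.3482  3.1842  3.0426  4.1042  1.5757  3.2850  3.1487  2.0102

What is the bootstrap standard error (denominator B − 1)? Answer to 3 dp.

SE* = 0.809

Bootstrap SE is the standard deviation of the 8 replicate interquartile ranges.
Mean of replicates: (2.3482 + 3.1842 + 3.0426 + 4.1042 + 1.5757 + 3.2850 + 3.1487 + 2.0102) / 8 = 22.69880 / 8 = 2.83735
Sum of squared deviations: (−0.48915)² + (+0.34685)² + (+0.20525)² + (+1.26685)² + (−1.26165)² + (+0.44765)² + (+0.31135)² + (−0.82715)² = 4.57988
Variance = 4.57988 / 7 = 0.65427
SE* = √0.65427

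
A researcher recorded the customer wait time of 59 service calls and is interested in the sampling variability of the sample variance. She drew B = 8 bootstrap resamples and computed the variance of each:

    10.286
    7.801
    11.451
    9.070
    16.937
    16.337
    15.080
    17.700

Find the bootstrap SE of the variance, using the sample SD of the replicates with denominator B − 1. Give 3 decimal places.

SE* = 3.877

Bootstrap SE is the standard deviation of the 8 replicate variances.
Mean of replicates: (10.286 + 7.801 + 11.451 + 9.070 + 16.937 + 16.337 + 15.080 + 17.700) / 8 = 104.6620 / 8 = 13.0828
Sum of squared deviations: (−2.7968)² + (−5.2818)² + (−1.6318)² + (−4.0128)² + (+3.8543)² + (+3.2542)² + (+1.9972)² + (+4.6172)² = 105.2369
Variance = 105.2369 / 7 = 15.0338
SE* = √15.0338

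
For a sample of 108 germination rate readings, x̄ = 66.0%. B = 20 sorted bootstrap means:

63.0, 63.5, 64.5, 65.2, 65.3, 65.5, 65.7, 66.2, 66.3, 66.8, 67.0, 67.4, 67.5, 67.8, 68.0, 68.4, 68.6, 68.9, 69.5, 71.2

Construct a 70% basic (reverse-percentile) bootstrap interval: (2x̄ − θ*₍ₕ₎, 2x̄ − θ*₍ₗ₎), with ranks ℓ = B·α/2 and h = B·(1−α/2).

Percentile endpoints at ranks 3 and 17: θ*₍3₎ = 64.5, θ*₍17₎ = 68.6.
Basic interval reflects these around x̄:
  lower = 2 × 66.0 − 68.6 = 63.4
  upper = 2 × 66.0 − 64.5 = 67.5

(63.4, 67.5)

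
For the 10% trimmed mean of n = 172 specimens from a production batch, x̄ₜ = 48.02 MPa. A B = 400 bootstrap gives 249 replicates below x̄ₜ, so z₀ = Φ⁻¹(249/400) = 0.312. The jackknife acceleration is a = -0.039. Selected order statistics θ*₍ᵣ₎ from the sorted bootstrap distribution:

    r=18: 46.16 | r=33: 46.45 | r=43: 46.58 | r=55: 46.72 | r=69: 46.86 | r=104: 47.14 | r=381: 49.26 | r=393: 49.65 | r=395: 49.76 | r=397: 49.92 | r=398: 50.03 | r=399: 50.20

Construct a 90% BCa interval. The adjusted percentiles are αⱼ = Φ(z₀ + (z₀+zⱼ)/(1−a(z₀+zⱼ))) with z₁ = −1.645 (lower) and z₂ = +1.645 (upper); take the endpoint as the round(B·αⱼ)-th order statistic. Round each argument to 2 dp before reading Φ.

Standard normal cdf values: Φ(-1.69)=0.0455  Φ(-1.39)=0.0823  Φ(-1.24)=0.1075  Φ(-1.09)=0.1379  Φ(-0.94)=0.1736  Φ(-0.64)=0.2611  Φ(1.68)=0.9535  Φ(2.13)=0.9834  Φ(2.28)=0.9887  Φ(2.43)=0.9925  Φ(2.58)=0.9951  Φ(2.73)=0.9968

Lower: z₀ + z₁ = 0.312 + (-1.645) = -1.333; 1 − a(z₀+z₁) = 1 − (-0.039)(-1.333) = 0.9480; argument = 0.312 + (-1.333)/0.9480 = -1.0941 → -1.09.
α₁ = Φ(-1.09) = 0.1379; rank = round(400 × 0.1379) = 55; θ*₍55₎ = 46.72.
Upper: z₀ + z₂ = 1.957; 1 − a(z₀+z₂) = 1.0763; argument = 2.1302 → 2.13; α₂ = 0.9834; rank = 393; θ*₍393₎ = 49.65.

(46.72, 49.65)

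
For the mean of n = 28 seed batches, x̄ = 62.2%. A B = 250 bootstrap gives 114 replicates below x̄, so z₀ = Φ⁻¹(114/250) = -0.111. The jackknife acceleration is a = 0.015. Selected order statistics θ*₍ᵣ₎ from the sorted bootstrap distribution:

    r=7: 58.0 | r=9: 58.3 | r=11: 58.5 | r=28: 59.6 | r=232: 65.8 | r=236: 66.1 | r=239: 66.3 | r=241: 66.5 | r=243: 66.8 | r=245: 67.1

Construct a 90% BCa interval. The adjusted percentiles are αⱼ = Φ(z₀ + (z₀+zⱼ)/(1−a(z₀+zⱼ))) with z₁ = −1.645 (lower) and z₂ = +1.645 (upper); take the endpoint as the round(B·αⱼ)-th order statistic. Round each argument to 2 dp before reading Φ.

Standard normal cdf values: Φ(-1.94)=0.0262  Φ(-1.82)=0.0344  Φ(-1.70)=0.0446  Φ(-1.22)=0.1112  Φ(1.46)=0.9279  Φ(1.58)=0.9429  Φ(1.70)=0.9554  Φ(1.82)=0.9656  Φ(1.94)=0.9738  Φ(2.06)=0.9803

(58.3, 65.8)

Lower: z₀ + z₁ = -0.111 + (-1.645) = -1.756; 1 − a(z₀+z₁) = 1 − (0.015)(-1.756) = 1.0263; argument = -0.111 + (-1.756)/1.0263 = -1.8219 → -1.82.
α₁ = Φ(-1.82) = 0.0344; rank = round(250 × 0.0344) = 9; θ*₍9₎ = 58.3.
Upper: z₀ + z₂ = 1.534; 1 − a(z₀+z₂) = 0.9770; argument = 1.4591 → 1.46; α₂ = 0.9279; rank = 232; θ*₍232₎ = 65.8.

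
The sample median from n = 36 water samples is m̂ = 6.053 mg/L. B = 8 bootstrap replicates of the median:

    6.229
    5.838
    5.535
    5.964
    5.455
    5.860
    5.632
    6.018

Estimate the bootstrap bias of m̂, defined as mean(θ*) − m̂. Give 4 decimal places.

bias = −0.2366

mean(θ*) = (6.229 + 5.838 + 5.535 + 5.964 + 5.455 + 5.860 + 5.632 + 6.018) / 8 = 5.81637
bias = 5.81637 − 6.053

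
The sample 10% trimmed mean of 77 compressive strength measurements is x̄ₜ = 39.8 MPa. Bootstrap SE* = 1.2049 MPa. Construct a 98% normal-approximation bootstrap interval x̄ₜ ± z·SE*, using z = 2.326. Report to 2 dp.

Margin = 2.326 × 1.2049 = 2.803
Interval: 39.8 ± 2.803

(37.00, 42.60)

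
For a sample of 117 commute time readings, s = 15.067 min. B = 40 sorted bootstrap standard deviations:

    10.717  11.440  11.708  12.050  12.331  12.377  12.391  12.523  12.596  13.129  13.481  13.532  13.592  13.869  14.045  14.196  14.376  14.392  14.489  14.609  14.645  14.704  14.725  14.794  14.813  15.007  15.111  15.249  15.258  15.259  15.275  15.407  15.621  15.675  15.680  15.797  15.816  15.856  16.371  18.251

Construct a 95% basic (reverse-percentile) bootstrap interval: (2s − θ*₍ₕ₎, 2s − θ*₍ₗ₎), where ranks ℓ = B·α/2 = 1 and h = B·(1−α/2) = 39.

Percentile endpoints at ranks 1 and 39: θ*₍1₎ = 10.717, θ*₍39₎ = 16.371.
Basic interval reflects these around s:
  lower = 2 × 15.067 − 16.371 = 13.763
  upper = 2 × 15.067 − 10.717 = 19.417

(13.763, 19.417)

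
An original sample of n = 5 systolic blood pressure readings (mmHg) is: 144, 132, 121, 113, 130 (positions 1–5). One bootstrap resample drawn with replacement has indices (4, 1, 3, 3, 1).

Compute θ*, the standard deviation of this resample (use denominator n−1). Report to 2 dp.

θ* = 14.43

Resample values: 113, 144, 121, 121, 144.
Mean = 128.6000; sum of squared deviations = 833.2000
s² = 833.2000 / 4 = 208.3000
s = √208.3000 = 14.43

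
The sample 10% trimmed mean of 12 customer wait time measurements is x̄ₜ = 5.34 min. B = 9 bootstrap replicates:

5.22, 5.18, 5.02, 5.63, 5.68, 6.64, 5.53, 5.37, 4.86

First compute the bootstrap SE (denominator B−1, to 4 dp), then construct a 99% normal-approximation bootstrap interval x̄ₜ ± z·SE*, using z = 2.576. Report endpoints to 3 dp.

Mean of replicates = 5.4589; sum of squared deviations = 2.1723; SE* = √(2.1723/8) = 0.5211
Margin = 2.576 × 0.5211 = 1.3424
Interval: 5.34 ± 1.3424

(3.998, 6.682)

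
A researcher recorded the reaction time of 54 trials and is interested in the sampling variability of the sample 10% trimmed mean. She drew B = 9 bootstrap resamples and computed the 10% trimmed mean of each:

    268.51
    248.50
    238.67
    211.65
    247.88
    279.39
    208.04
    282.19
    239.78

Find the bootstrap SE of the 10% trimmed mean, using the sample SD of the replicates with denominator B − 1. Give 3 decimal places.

SE* = 26.556

Bootstrap SE is the standard deviation of the 9 replicate 10% trimmed means.
Mean of replicates: (268.51 + 248.50 + 238.67 + 211.65 + 247.88 + 279.39 + 208.04 + 282.19 + 239.78) / 9 = 2224.6100 / 9 = 247.1789
Sum of squared deviations: (+21.3311)² + (+1.3211)² + (−8.5089)² + (−35.5289)² + (+0.7011)² + (+32.2111)² + (−39.1389)² + (+35.0111)² + (−7.3989)² = 5641.8861
Variance = 5641.8861 / 8 = 705.2358
SE* = √705.2358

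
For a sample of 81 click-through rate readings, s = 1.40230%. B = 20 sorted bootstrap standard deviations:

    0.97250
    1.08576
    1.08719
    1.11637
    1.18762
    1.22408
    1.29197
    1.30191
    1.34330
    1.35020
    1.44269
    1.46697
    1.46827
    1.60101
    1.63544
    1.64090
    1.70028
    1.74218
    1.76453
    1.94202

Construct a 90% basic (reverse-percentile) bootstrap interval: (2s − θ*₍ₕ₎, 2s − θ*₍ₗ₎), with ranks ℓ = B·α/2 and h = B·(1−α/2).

(1.04007, 1.83210)

Percentile endpoints at ranks 1 and 19: θ*₍1₎ = 0.97250, θ*₍19₎ = 1.76453.
Basic interval reflects these around s:
  lower = 2 × 1.40230 − 1.76453 = 1.04007
  upper = 2 × 1.40230 − 0.97250 = 1.83210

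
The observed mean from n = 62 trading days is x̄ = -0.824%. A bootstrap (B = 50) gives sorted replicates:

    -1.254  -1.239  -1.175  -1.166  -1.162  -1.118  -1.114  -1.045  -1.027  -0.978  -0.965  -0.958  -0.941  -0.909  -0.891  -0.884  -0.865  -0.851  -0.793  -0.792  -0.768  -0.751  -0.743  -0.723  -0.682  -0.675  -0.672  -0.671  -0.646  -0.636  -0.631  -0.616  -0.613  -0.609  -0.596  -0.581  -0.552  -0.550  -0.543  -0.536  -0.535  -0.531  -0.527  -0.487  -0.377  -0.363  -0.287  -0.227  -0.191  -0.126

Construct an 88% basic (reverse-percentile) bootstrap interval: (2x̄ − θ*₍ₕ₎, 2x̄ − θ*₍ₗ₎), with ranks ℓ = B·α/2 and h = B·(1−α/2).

Percentile endpoints at ranks 3 and 47: θ*₍3₎ = -1.175, θ*₍47₎ = -0.287.
Basic interval reflects these around x̄:
  lower = 2 × -0.824 − -0.287 = -1.361
  upper = 2 × -0.824 − -1.175 = -0.473

(-1.361, -0.473)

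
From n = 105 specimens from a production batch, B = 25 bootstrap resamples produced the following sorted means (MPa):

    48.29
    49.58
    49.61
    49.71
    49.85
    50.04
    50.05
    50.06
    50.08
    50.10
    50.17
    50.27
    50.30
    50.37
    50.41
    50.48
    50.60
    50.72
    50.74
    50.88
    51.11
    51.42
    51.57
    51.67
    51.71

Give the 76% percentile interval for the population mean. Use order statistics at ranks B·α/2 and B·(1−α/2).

α = 0.24; lower rank = 25 × 0.120 = 3; upper rank = 25 × 0.880 = 22.
The 3rd smallest replicate is 49.61; the 22nd is 51.42.

(49.61, 51.42)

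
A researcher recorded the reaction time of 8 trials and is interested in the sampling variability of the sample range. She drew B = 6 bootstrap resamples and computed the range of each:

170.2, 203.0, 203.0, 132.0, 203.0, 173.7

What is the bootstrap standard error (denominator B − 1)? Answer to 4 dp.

SE* = 28.3645

Bootstrap SE is the standard deviation of the 6 replicate ranges.
Mean of replicates: (170.2 + 203.0 + 203.0 + 132.0 + 203.0 + 173.7) / 6 = 1084.90000 / 6 = 180.81667
Sum of squared deviations: (−10.61667)² + (+22.18333)² + (+22.18333)² + (−48.81667)² + (+22.18333)² + (−7.11667)² = 4022.72833
Variance = 4022.72833 / 5 = 804.54567
SE* = √804.54567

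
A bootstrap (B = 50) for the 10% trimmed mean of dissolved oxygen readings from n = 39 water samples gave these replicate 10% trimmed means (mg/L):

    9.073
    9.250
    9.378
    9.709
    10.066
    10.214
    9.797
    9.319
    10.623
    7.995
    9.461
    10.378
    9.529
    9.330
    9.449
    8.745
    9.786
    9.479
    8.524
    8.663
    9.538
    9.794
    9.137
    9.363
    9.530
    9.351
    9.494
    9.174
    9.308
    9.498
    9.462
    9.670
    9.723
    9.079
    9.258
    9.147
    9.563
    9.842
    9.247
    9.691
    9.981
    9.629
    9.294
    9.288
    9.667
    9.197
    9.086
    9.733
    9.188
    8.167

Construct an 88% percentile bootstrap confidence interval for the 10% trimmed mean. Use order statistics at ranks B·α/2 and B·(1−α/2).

Sorted replicates: 7.995, 8.167, 8.524, 8.663, 8.745, 9.073, 9.079, 9.086, 9.137, 9.147, 9.174, 9.188, 9.197, 9.247, 9.250, 9.258, 9.288, 9.294, 9.308, 9.319, 9.330, 9.351, 9.363, 9.378, 9.449, 9.461, 9.462, 9.479, 9.494, 9.498, 9.529, 9.530, 9.538, 9.563, 9.629, 9.667, 9.670, 9.691, 9.709, 9.723, 9.733, 9.786, 9.794, 9.797, 9.842, 9.981, 10.066, 10.214, 10.378, 10.623
α = 0.12; lower rank = 50 × 0.060 = 3; upper rank = 50 × 0.940 = 47.
The 3rd smallest replicate is 8.524; the 47th is 10.066.

(8.524, 10.066)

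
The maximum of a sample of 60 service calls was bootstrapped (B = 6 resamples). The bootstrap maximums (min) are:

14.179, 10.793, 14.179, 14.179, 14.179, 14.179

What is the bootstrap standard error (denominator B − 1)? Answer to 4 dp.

Bootstrap SE is the standard deviation of the 6 replicate maximums.
Mean of replicates: (14.179 + 10.793 + 14.179 + 14.179 + 14.179 + 14.179) / 6 = 81.68800 / 6 = 13.61467
Sum of squared deviations: (+0.56433)² + (−2.82167)² + (+0.56433)² + (+0.56433)² + (+0.56433)² + (+0.56433)² = 9.55416
Variance = 9.55416 / 5 = 1.91083
SE* = √1.91083

SE* = 1.3823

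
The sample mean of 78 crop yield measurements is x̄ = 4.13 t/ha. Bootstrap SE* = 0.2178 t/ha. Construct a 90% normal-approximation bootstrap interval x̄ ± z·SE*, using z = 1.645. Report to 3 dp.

(3.772, 4.488)

Margin = 1.645 × 0.2178 = 0.3583
Interval: 4.13 ± 0.3583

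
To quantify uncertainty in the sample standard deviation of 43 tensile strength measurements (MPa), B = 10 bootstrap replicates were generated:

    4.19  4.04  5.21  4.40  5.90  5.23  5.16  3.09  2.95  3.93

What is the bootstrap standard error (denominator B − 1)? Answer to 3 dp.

SE* = 0.965

Bootstrap SE is the standard deviation of the 10 replicate standard deviations.
Mean of replicates: (4.19 + 4.04 + 5.21 + 4.40 + 5.90 + 5.23 + 5.16 + 3.09 + 2.95 + 3.93) / 10 = 44.1000 / 10 = 4.4100
Sum of squared deviations: (−0.2200)² + (−0.3700)² + (+0.8000)² + (−0.0100)² + (+1.4900)² + (+0.8200)² + (+0.7500)² + (−1.3200)² + (−1.4600)² + (−0.4800)² = 8.3848
Variance = 8.3848 / 9 = 0.9316
SE* = √0.9316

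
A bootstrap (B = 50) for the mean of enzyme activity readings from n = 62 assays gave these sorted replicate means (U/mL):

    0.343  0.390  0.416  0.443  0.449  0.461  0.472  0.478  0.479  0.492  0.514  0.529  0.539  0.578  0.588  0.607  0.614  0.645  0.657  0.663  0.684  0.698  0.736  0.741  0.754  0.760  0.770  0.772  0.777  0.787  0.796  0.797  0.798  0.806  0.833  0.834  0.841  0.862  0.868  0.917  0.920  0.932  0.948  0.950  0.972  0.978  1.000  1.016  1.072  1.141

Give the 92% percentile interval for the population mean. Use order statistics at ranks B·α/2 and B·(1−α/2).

(0.390, 1.016)

α = 0.08; lower rank = 50 × 0.040 = 2; upper rank = 50 × 0.960 = 48.
The 2nd smallest replicate is 0.390; the 48th is 1.016.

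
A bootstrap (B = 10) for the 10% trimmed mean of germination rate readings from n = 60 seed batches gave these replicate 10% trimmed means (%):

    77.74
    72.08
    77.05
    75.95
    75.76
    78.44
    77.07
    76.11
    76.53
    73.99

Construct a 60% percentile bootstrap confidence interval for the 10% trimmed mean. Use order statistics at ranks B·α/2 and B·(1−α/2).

(73.99, 77.07)

Sorted replicates: 72.08, 73.99, 75.76, 75.95, 76.11, 76.53, 77.05, 77.07, 77.74, 78.44
α = 0.40; lower rank = 10 × 0.200 = 2; upper rank = 10 × 0.800 = 8.
The 2nd smallest replicate is 73.99; the 8th is 77.07.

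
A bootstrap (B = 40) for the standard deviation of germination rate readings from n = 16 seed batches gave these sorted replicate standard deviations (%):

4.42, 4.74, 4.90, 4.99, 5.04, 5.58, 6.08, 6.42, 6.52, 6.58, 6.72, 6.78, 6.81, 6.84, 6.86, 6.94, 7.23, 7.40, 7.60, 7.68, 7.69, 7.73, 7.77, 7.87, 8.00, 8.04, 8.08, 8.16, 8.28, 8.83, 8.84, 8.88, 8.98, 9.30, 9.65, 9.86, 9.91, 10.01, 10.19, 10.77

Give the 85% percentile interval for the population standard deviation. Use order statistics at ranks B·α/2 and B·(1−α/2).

α = 0.15; lower rank = 40 × 0.075 = 3; upper rank = 40 × 0.925 = 37.
The 3rd smallest replicate is 4.90; the 37th is 9.91.

(4.90, 9.91)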